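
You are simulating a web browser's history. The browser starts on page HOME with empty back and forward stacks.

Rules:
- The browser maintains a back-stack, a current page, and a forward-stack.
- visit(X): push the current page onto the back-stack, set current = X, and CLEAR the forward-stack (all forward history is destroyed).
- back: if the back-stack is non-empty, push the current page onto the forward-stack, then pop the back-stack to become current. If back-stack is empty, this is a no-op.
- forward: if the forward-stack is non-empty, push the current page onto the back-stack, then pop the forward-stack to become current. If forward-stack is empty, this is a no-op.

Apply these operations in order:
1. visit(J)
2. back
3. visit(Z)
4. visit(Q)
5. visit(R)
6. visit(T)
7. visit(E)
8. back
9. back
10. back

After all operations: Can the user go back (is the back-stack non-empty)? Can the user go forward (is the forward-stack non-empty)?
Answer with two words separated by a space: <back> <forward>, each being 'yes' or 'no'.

Answer: yes yes

Derivation:
After 1 (visit(J)): cur=J back=1 fwd=0
After 2 (back): cur=HOME back=0 fwd=1
After 3 (visit(Z)): cur=Z back=1 fwd=0
After 4 (visit(Q)): cur=Q back=2 fwd=0
After 5 (visit(R)): cur=R back=3 fwd=0
After 6 (visit(T)): cur=T back=4 fwd=0
After 7 (visit(E)): cur=E back=5 fwd=0
After 8 (back): cur=T back=4 fwd=1
After 9 (back): cur=R back=3 fwd=2
After 10 (back): cur=Q back=2 fwd=3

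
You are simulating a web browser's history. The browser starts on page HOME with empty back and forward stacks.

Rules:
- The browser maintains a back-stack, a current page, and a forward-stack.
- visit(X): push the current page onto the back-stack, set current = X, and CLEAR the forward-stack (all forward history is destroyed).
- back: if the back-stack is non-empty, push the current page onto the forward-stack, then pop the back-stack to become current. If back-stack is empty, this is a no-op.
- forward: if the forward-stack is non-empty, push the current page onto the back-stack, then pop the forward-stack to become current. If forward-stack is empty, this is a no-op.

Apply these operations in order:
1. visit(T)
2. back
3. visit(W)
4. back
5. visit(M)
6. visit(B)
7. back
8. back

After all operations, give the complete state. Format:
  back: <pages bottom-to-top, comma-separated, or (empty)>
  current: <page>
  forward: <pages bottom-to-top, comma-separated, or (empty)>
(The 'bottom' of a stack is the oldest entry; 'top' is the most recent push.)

After 1 (visit(T)): cur=T back=1 fwd=0
After 2 (back): cur=HOME back=0 fwd=1
After 3 (visit(W)): cur=W back=1 fwd=0
After 4 (back): cur=HOME back=0 fwd=1
After 5 (visit(M)): cur=M back=1 fwd=0
After 6 (visit(B)): cur=B back=2 fwd=0
After 7 (back): cur=M back=1 fwd=1
After 8 (back): cur=HOME back=0 fwd=2

Answer: back: (empty)
current: HOME
forward: B,M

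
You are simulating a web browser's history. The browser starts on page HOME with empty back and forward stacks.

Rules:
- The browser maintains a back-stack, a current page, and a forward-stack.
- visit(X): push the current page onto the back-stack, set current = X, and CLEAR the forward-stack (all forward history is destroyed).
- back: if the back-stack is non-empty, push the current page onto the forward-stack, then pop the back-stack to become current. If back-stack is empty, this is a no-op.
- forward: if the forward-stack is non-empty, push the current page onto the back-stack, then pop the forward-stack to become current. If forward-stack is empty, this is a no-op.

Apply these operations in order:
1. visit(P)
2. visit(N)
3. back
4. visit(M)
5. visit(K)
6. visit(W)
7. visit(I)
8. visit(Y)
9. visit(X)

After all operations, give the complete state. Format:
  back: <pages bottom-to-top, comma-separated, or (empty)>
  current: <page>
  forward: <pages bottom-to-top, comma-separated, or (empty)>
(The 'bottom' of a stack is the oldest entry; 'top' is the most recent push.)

After 1 (visit(P)): cur=P back=1 fwd=0
After 2 (visit(N)): cur=N back=2 fwd=0
After 3 (back): cur=P back=1 fwd=1
After 4 (visit(M)): cur=M back=2 fwd=0
After 5 (visit(K)): cur=K back=3 fwd=0
After 6 (visit(W)): cur=W back=4 fwd=0
After 7 (visit(I)): cur=I back=5 fwd=0
After 8 (visit(Y)): cur=Y back=6 fwd=0
After 9 (visit(X)): cur=X back=7 fwd=0

Answer: back: HOME,P,M,K,W,I,Y
current: X
forward: (empty)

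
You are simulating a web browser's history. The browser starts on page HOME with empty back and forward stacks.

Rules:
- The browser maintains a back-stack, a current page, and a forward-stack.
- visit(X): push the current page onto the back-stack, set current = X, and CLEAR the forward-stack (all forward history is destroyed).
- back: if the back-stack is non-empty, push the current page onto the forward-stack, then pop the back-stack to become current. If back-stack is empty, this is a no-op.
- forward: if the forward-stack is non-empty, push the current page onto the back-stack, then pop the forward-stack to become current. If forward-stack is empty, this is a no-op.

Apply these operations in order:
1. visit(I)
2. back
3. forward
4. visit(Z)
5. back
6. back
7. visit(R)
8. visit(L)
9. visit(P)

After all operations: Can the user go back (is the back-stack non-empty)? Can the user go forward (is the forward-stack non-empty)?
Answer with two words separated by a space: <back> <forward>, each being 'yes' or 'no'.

Answer: yes no

Derivation:
After 1 (visit(I)): cur=I back=1 fwd=0
After 2 (back): cur=HOME back=0 fwd=1
After 3 (forward): cur=I back=1 fwd=0
After 4 (visit(Z)): cur=Z back=2 fwd=0
After 5 (back): cur=I back=1 fwd=1
After 6 (back): cur=HOME back=0 fwd=2
After 7 (visit(R)): cur=R back=1 fwd=0
After 8 (visit(L)): cur=L back=2 fwd=0
After 9 (visit(P)): cur=P back=3 fwd=0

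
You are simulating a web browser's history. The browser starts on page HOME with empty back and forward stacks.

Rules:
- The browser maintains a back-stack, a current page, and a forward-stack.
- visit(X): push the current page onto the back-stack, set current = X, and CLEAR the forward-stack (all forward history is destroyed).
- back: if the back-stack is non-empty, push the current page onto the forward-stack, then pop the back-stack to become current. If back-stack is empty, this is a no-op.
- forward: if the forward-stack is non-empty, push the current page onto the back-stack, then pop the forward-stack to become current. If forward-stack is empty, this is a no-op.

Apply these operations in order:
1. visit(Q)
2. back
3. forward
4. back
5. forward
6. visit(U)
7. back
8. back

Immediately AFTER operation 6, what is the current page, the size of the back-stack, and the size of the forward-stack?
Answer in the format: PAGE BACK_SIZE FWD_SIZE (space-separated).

After 1 (visit(Q)): cur=Q back=1 fwd=0
After 2 (back): cur=HOME back=0 fwd=1
After 3 (forward): cur=Q back=1 fwd=0
After 4 (back): cur=HOME back=0 fwd=1
After 5 (forward): cur=Q back=1 fwd=0
After 6 (visit(U)): cur=U back=2 fwd=0

U 2 0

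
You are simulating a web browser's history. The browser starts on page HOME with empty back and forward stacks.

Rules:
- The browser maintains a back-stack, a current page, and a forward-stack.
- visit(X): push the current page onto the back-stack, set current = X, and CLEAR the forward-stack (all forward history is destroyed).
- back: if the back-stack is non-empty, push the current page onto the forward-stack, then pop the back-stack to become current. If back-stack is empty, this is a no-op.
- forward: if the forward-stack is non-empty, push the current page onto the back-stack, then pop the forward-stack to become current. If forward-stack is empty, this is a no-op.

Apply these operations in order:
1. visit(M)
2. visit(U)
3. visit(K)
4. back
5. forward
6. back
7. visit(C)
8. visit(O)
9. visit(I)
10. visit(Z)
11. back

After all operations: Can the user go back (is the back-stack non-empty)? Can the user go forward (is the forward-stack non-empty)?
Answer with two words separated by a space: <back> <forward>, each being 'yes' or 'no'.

Answer: yes yes

Derivation:
After 1 (visit(M)): cur=M back=1 fwd=0
After 2 (visit(U)): cur=U back=2 fwd=0
After 3 (visit(K)): cur=K back=3 fwd=0
After 4 (back): cur=U back=2 fwd=1
After 5 (forward): cur=K back=3 fwd=0
After 6 (back): cur=U back=2 fwd=1
After 7 (visit(C)): cur=C back=3 fwd=0
After 8 (visit(O)): cur=O back=4 fwd=0
After 9 (visit(I)): cur=I back=5 fwd=0
After 10 (visit(Z)): cur=Z back=6 fwd=0
After 11 (back): cur=I back=5 fwd=1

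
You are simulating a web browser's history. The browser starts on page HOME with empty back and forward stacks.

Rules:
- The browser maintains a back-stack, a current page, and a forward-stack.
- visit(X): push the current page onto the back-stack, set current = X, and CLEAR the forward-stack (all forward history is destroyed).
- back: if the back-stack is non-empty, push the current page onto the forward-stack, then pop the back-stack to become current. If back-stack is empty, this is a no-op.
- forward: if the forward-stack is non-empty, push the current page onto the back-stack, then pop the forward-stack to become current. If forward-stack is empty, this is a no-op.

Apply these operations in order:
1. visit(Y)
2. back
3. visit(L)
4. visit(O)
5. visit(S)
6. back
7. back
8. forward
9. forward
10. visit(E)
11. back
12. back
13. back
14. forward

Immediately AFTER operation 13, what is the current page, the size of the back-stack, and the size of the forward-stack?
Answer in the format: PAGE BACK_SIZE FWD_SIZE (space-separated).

After 1 (visit(Y)): cur=Y back=1 fwd=0
After 2 (back): cur=HOME back=0 fwd=1
After 3 (visit(L)): cur=L back=1 fwd=0
After 4 (visit(O)): cur=O back=2 fwd=0
After 5 (visit(S)): cur=S back=3 fwd=0
After 6 (back): cur=O back=2 fwd=1
After 7 (back): cur=L back=1 fwd=2
After 8 (forward): cur=O back=2 fwd=1
After 9 (forward): cur=S back=3 fwd=0
After 10 (visit(E)): cur=E back=4 fwd=0
After 11 (back): cur=S back=3 fwd=1
After 12 (back): cur=O back=2 fwd=2
After 13 (back): cur=L back=1 fwd=3

L 1 3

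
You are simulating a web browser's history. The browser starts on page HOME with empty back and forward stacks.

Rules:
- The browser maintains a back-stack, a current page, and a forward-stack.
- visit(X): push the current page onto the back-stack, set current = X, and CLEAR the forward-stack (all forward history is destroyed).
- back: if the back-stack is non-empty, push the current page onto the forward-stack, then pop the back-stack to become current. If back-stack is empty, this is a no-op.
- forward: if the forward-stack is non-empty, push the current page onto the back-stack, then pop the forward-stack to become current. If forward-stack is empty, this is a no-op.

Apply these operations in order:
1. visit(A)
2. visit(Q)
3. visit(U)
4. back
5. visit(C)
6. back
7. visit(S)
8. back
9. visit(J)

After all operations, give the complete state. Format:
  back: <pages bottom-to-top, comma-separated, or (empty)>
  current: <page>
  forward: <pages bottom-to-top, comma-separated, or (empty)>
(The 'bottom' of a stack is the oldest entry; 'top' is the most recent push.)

Answer: back: HOME,A,Q
current: J
forward: (empty)

Derivation:
After 1 (visit(A)): cur=A back=1 fwd=0
After 2 (visit(Q)): cur=Q back=2 fwd=0
After 3 (visit(U)): cur=U back=3 fwd=0
After 4 (back): cur=Q back=2 fwd=1
After 5 (visit(C)): cur=C back=3 fwd=0
After 6 (back): cur=Q back=2 fwd=1
After 7 (visit(S)): cur=S back=3 fwd=0
After 8 (back): cur=Q back=2 fwd=1
After 9 (visit(J)): cur=J back=3 fwd=0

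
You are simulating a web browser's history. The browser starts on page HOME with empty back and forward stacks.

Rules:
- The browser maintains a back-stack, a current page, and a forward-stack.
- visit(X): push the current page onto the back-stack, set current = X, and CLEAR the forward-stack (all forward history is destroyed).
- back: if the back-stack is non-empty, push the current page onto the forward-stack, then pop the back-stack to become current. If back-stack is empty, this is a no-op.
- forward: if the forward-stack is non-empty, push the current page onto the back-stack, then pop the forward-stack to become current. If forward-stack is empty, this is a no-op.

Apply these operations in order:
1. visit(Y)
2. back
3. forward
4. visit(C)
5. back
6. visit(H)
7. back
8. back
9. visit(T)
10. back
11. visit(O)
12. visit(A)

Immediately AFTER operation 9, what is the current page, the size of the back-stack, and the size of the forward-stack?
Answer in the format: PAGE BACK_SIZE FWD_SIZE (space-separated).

After 1 (visit(Y)): cur=Y back=1 fwd=0
After 2 (back): cur=HOME back=0 fwd=1
After 3 (forward): cur=Y back=1 fwd=0
After 4 (visit(C)): cur=C back=2 fwd=0
After 5 (back): cur=Y back=1 fwd=1
After 6 (visit(H)): cur=H back=2 fwd=0
After 7 (back): cur=Y back=1 fwd=1
After 8 (back): cur=HOME back=0 fwd=2
After 9 (visit(T)): cur=T back=1 fwd=0

T 1 0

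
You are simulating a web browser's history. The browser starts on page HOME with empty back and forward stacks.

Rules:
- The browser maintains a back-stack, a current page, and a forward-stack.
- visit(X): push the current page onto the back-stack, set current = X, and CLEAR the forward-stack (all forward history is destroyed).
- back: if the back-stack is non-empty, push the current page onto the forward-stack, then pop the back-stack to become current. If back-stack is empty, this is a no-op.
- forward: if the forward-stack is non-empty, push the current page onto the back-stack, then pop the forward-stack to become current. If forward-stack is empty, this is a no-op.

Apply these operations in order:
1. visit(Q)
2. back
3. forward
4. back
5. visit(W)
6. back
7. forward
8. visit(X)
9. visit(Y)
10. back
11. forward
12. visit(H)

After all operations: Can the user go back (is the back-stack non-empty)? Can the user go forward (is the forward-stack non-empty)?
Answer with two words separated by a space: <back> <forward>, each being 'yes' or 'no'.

Answer: yes no

Derivation:
After 1 (visit(Q)): cur=Q back=1 fwd=0
After 2 (back): cur=HOME back=0 fwd=1
After 3 (forward): cur=Q back=1 fwd=0
After 4 (back): cur=HOME back=0 fwd=1
After 5 (visit(W)): cur=W back=1 fwd=0
After 6 (back): cur=HOME back=0 fwd=1
After 7 (forward): cur=W back=1 fwd=0
After 8 (visit(X)): cur=X back=2 fwd=0
After 9 (visit(Y)): cur=Y back=3 fwd=0
After 10 (back): cur=X back=2 fwd=1
After 11 (forward): cur=Y back=3 fwd=0
After 12 (visit(H)): cur=H back=4 fwd=0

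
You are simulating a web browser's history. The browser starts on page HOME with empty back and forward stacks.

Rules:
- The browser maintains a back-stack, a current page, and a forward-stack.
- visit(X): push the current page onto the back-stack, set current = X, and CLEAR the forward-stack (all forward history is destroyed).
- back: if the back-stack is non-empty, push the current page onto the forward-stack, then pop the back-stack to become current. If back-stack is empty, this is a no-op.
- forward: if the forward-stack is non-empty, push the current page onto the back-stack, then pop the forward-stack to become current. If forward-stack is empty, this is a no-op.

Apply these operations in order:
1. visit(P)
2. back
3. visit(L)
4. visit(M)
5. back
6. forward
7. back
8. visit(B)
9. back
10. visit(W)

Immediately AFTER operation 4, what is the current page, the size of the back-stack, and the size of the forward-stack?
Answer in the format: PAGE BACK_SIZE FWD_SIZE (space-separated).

After 1 (visit(P)): cur=P back=1 fwd=0
After 2 (back): cur=HOME back=0 fwd=1
After 3 (visit(L)): cur=L back=1 fwd=0
After 4 (visit(M)): cur=M back=2 fwd=0

M 2 0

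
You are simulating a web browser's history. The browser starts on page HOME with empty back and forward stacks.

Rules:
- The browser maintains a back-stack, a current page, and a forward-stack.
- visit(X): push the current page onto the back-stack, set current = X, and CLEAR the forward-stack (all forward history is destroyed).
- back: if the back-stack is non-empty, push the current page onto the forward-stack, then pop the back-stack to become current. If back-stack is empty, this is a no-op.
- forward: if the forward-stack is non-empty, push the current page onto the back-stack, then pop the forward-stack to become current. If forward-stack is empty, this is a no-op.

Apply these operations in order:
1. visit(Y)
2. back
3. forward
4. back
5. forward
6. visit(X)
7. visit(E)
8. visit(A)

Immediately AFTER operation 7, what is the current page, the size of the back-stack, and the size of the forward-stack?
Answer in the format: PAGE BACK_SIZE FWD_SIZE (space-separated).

After 1 (visit(Y)): cur=Y back=1 fwd=0
After 2 (back): cur=HOME back=0 fwd=1
After 3 (forward): cur=Y back=1 fwd=0
After 4 (back): cur=HOME back=0 fwd=1
After 5 (forward): cur=Y back=1 fwd=0
After 6 (visit(X)): cur=X back=2 fwd=0
After 7 (visit(E)): cur=E back=3 fwd=0

E 3 0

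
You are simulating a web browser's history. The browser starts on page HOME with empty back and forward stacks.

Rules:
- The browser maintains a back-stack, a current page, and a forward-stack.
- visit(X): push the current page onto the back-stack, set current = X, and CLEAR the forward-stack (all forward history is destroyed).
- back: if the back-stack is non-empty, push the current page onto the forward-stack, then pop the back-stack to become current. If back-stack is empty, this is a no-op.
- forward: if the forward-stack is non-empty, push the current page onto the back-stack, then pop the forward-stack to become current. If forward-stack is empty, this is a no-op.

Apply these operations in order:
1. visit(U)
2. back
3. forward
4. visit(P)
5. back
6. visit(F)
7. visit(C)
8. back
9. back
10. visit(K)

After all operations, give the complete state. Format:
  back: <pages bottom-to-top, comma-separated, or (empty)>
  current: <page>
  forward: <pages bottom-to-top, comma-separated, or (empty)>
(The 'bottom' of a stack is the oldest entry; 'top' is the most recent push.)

Answer: back: HOME,U
current: K
forward: (empty)

Derivation:
After 1 (visit(U)): cur=U back=1 fwd=0
After 2 (back): cur=HOME back=0 fwd=1
After 3 (forward): cur=U back=1 fwd=0
After 4 (visit(P)): cur=P back=2 fwd=0
After 5 (back): cur=U back=1 fwd=1
After 6 (visit(F)): cur=F back=2 fwd=0
After 7 (visit(C)): cur=C back=3 fwd=0
After 8 (back): cur=F back=2 fwd=1
After 9 (back): cur=U back=1 fwd=2
After 10 (visit(K)): cur=K back=2 fwd=0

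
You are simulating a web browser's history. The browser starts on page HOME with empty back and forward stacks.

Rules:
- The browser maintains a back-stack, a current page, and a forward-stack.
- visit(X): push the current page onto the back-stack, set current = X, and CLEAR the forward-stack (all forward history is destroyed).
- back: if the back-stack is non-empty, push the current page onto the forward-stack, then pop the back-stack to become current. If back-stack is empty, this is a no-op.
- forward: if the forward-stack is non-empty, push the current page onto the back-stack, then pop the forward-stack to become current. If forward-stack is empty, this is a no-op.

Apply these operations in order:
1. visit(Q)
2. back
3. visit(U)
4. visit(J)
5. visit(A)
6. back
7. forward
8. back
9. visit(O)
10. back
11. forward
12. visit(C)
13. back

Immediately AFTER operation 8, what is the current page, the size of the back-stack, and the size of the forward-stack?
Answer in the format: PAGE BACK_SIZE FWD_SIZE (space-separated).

After 1 (visit(Q)): cur=Q back=1 fwd=0
After 2 (back): cur=HOME back=0 fwd=1
After 3 (visit(U)): cur=U back=1 fwd=0
After 4 (visit(J)): cur=J back=2 fwd=0
After 5 (visit(A)): cur=A back=3 fwd=0
After 6 (back): cur=J back=2 fwd=1
After 7 (forward): cur=A back=3 fwd=0
After 8 (back): cur=J back=2 fwd=1

J 2 1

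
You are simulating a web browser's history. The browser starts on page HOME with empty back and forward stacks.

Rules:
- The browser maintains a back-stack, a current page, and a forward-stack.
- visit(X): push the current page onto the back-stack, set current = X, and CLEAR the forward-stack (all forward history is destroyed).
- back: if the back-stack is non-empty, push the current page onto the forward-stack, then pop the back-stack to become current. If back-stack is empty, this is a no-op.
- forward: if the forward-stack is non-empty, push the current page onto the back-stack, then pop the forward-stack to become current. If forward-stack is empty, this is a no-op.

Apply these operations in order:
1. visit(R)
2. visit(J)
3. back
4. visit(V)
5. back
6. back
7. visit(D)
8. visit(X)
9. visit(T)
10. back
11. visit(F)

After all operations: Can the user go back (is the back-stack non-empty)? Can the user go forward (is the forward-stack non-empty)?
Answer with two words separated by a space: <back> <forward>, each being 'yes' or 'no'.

After 1 (visit(R)): cur=R back=1 fwd=0
After 2 (visit(J)): cur=J back=2 fwd=0
After 3 (back): cur=R back=1 fwd=1
After 4 (visit(V)): cur=V back=2 fwd=0
After 5 (back): cur=R back=1 fwd=1
After 6 (back): cur=HOME back=0 fwd=2
After 7 (visit(D)): cur=D back=1 fwd=0
After 8 (visit(X)): cur=X back=2 fwd=0
After 9 (visit(T)): cur=T back=3 fwd=0
After 10 (back): cur=X back=2 fwd=1
After 11 (visit(F)): cur=F back=3 fwd=0

Answer: yes no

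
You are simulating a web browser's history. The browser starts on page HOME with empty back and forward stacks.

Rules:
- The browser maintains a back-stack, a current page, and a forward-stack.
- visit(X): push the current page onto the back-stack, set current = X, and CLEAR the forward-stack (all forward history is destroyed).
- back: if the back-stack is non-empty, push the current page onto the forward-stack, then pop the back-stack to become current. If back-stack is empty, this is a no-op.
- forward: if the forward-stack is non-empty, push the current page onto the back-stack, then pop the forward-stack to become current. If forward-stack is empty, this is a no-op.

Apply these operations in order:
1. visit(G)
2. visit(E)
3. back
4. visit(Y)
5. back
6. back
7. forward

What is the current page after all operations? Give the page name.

After 1 (visit(G)): cur=G back=1 fwd=0
After 2 (visit(E)): cur=E back=2 fwd=0
After 3 (back): cur=G back=1 fwd=1
After 4 (visit(Y)): cur=Y back=2 fwd=0
After 5 (back): cur=G back=1 fwd=1
After 6 (back): cur=HOME back=0 fwd=2
After 7 (forward): cur=G back=1 fwd=1

Answer: G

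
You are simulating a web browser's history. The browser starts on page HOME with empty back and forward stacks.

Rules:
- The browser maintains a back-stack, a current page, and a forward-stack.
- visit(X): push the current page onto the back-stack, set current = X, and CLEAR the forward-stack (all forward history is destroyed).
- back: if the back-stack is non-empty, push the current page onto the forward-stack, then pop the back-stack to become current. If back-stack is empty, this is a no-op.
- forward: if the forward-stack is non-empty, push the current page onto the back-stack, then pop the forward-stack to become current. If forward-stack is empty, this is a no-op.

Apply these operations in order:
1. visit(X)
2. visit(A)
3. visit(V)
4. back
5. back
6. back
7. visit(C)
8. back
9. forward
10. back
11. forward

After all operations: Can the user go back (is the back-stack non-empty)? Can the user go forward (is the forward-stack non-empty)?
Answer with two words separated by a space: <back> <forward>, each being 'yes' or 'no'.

Answer: yes no

Derivation:
After 1 (visit(X)): cur=X back=1 fwd=0
After 2 (visit(A)): cur=A back=2 fwd=0
After 3 (visit(V)): cur=V back=3 fwd=0
After 4 (back): cur=A back=2 fwd=1
After 5 (back): cur=X back=1 fwd=2
After 6 (back): cur=HOME back=0 fwd=3
After 7 (visit(C)): cur=C back=1 fwd=0
After 8 (back): cur=HOME back=0 fwd=1
After 9 (forward): cur=C back=1 fwd=0
After 10 (back): cur=HOME back=0 fwd=1
After 11 (forward): cur=C back=1 fwd=0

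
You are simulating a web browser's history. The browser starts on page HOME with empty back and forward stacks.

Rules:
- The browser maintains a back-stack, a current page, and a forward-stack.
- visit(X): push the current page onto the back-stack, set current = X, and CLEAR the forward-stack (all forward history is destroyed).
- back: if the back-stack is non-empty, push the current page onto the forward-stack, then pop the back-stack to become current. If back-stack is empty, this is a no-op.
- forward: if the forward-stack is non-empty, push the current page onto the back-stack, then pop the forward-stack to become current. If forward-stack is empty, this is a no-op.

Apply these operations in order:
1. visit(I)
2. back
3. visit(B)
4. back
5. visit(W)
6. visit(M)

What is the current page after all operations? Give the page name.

Answer: M

Derivation:
After 1 (visit(I)): cur=I back=1 fwd=0
After 2 (back): cur=HOME back=0 fwd=1
After 3 (visit(B)): cur=B back=1 fwd=0
After 4 (back): cur=HOME back=0 fwd=1
After 5 (visit(W)): cur=W back=1 fwd=0
After 6 (visit(M)): cur=M back=2 fwd=0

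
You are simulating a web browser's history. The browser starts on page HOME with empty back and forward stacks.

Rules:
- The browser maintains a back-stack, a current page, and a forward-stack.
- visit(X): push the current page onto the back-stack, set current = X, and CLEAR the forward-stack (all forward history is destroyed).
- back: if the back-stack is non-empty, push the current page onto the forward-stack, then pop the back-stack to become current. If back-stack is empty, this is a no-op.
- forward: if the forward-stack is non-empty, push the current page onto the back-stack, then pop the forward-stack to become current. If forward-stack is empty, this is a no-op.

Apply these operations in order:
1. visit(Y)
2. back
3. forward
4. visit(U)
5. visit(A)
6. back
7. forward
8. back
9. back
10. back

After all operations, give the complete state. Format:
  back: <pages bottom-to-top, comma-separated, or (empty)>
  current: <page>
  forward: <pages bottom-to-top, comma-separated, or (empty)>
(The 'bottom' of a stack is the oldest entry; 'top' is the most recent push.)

Answer: back: (empty)
current: HOME
forward: A,U,Y

Derivation:
After 1 (visit(Y)): cur=Y back=1 fwd=0
After 2 (back): cur=HOME back=0 fwd=1
After 3 (forward): cur=Y back=1 fwd=0
After 4 (visit(U)): cur=U back=2 fwd=0
After 5 (visit(A)): cur=A back=3 fwd=0
After 6 (back): cur=U back=2 fwd=1
After 7 (forward): cur=A back=3 fwd=0
After 8 (back): cur=U back=2 fwd=1
After 9 (back): cur=Y back=1 fwd=2
After 10 (back): cur=HOME back=0 fwd=3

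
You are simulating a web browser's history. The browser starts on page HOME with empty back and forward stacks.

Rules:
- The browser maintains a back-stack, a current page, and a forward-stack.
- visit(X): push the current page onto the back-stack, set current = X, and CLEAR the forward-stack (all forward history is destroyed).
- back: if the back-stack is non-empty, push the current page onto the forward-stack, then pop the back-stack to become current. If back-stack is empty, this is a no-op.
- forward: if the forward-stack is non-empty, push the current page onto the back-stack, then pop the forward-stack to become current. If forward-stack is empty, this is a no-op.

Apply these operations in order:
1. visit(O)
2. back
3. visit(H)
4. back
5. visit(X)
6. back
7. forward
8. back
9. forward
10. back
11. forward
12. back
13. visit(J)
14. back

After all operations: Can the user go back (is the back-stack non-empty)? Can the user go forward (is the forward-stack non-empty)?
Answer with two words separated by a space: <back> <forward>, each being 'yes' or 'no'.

After 1 (visit(O)): cur=O back=1 fwd=0
After 2 (back): cur=HOME back=0 fwd=1
After 3 (visit(H)): cur=H back=1 fwd=0
After 4 (back): cur=HOME back=0 fwd=1
After 5 (visit(X)): cur=X back=1 fwd=0
After 6 (back): cur=HOME back=0 fwd=1
After 7 (forward): cur=X back=1 fwd=0
After 8 (back): cur=HOME back=0 fwd=1
After 9 (forward): cur=X back=1 fwd=0
After 10 (back): cur=HOME back=0 fwd=1
After 11 (forward): cur=X back=1 fwd=0
After 12 (back): cur=HOME back=0 fwd=1
After 13 (visit(J)): cur=J back=1 fwd=0
After 14 (back): cur=HOME back=0 fwd=1

Answer: no yes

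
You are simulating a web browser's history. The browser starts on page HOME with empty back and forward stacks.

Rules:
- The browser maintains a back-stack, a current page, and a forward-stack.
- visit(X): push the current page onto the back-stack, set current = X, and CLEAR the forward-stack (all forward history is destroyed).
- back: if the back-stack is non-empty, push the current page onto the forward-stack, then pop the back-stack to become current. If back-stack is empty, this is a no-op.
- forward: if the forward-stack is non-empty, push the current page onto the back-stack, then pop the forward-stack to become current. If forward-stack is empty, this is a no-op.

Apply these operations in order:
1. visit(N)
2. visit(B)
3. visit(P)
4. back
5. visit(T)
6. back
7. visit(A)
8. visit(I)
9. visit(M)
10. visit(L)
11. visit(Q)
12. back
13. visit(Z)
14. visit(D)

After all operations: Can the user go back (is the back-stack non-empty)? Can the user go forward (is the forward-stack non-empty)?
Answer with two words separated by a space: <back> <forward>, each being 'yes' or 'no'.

After 1 (visit(N)): cur=N back=1 fwd=0
After 2 (visit(B)): cur=B back=2 fwd=0
After 3 (visit(P)): cur=P back=3 fwd=0
After 4 (back): cur=B back=2 fwd=1
After 5 (visit(T)): cur=T back=3 fwd=0
After 6 (back): cur=B back=2 fwd=1
After 7 (visit(A)): cur=A back=3 fwd=0
After 8 (visit(I)): cur=I back=4 fwd=0
After 9 (visit(M)): cur=M back=5 fwd=0
After 10 (visit(L)): cur=L back=6 fwd=0
After 11 (visit(Q)): cur=Q back=7 fwd=0
After 12 (back): cur=L back=6 fwd=1
After 13 (visit(Z)): cur=Z back=7 fwd=0
After 14 (visit(D)): cur=D back=8 fwd=0

Answer: yes no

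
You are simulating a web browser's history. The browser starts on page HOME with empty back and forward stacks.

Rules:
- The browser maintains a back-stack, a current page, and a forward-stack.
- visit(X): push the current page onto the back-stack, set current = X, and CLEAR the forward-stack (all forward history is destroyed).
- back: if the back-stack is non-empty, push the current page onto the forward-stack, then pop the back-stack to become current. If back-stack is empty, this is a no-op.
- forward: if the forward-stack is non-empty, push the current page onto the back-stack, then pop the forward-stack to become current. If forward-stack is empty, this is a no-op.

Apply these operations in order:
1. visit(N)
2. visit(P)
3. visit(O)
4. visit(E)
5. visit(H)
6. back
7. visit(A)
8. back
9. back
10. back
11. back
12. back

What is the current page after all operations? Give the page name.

Answer: HOME

Derivation:
After 1 (visit(N)): cur=N back=1 fwd=0
After 2 (visit(P)): cur=P back=2 fwd=0
After 3 (visit(O)): cur=O back=3 fwd=0
After 4 (visit(E)): cur=E back=4 fwd=0
After 5 (visit(H)): cur=H back=5 fwd=0
After 6 (back): cur=E back=4 fwd=1
After 7 (visit(A)): cur=A back=5 fwd=0
After 8 (back): cur=E back=4 fwd=1
After 9 (back): cur=O back=3 fwd=2
After 10 (back): cur=P back=2 fwd=3
After 11 (back): cur=N back=1 fwd=4
After 12 (back): cur=HOME back=0 fwd=5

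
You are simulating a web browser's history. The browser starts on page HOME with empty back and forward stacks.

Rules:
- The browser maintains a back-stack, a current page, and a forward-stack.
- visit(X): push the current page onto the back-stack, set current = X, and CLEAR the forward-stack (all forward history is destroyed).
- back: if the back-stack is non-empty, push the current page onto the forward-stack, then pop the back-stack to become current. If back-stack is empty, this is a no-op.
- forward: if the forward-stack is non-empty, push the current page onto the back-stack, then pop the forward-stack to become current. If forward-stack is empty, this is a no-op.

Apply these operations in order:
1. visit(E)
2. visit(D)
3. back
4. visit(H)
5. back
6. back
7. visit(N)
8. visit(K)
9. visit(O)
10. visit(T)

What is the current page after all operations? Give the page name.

Answer: T

Derivation:
After 1 (visit(E)): cur=E back=1 fwd=0
After 2 (visit(D)): cur=D back=2 fwd=0
After 3 (back): cur=E back=1 fwd=1
After 4 (visit(H)): cur=H back=2 fwd=0
After 5 (back): cur=E back=1 fwd=1
After 6 (back): cur=HOME back=0 fwd=2
After 7 (visit(N)): cur=N back=1 fwd=0
After 8 (visit(K)): cur=K back=2 fwd=0
After 9 (visit(O)): cur=O back=3 fwd=0
After 10 (visit(T)): cur=T back=4 fwd=0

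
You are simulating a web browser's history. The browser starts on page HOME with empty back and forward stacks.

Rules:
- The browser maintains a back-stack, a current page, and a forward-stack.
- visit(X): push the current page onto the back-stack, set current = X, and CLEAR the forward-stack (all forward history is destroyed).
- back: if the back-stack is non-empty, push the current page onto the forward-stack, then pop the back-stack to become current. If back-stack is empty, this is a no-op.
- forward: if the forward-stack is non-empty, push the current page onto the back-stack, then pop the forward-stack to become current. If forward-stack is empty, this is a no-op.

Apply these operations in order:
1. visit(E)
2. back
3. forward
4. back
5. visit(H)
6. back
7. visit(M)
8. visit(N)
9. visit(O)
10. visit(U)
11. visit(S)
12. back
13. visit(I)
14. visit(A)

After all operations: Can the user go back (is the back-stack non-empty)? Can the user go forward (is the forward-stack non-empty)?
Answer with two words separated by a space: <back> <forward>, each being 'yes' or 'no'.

After 1 (visit(E)): cur=E back=1 fwd=0
After 2 (back): cur=HOME back=0 fwd=1
After 3 (forward): cur=E back=1 fwd=0
After 4 (back): cur=HOME back=0 fwd=1
After 5 (visit(H)): cur=H back=1 fwd=0
After 6 (back): cur=HOME back=0 fwd=1
After 7 (visit(M)): cur=M back=1 fwd=0
After 8 (visit(N)): cur=N back=2 fwd=0
After 9 (visit(O)): cur=O back=3 fwd=0
After 10 (visit(U)): cur=U back=4 fwd=0
After 11 (visit(S)): cur=S back=5 fwd=0
After 12 (back): cur=U back=4 fwd=1
After 13 (visit(I)): cur=I back=5 fwd=0
After 14 (visit(A)): cur=A back=6 fwd=0

Answer: yes no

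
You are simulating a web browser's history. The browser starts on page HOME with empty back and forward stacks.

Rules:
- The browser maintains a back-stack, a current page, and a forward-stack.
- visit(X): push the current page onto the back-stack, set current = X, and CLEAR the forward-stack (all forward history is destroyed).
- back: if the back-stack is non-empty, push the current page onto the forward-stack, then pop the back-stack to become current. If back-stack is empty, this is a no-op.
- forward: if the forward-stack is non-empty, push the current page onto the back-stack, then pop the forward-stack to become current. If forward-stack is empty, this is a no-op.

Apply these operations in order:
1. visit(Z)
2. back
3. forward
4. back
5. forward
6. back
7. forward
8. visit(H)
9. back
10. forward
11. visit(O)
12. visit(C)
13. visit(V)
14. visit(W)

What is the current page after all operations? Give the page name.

After 1 (visit(Z)): cur=Z back=1 fwd=0
After 2 (back): cur=HOME back=0 fwd=1
After 3 (forward): cur=Z back=1 fwd=0
After 4 (back): cur=HOME back=0 fwd=1
After 5 (forward): cur=Z back=1 fwd=0
After 6 (back): cur=HOME back=0 fwd=1
After 7 (forward): cur=Z back=1 fwd=0
After 8 (visit(H)): cur=H back=2 fwd=0
After 9 (back): cur=Z back=1 fwd=1
After 10 (forward): cur=H back=2 fwd=0
After 11 (visit(O)): cur=O back=3 fwd=0
After 12 (visit(C)): cur=C back=4 fwd=0
After 13 (visit(V)): cur=V back=5 fwd=0
After 14 (visit(W)): cur=W back=6 fwd=0

Answer: W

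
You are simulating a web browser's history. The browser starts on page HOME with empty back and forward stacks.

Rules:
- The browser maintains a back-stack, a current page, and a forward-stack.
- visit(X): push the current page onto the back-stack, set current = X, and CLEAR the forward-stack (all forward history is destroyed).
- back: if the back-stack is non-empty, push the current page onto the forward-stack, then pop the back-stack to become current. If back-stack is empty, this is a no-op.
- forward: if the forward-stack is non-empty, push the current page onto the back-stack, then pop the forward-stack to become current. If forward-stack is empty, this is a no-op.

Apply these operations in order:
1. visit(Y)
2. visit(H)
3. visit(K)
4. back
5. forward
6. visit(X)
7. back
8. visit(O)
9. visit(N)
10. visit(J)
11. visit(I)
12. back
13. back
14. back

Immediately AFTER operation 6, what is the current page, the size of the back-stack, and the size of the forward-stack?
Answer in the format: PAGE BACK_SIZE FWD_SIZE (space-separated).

After 1 (visit(Y)): cur=Y back=1 fwd=0
After 2 (visit(H)): cur=H back=2 fwd=0
After 3 (visit(K)): cur=K back=3 fwd=0
After 4 (back): cur=H back=2 fwd=1
After 5 (forward): cur=K back=3 fwd=0
After 6 (visit(X)): cur=X back=4 fwd=0

X 4 0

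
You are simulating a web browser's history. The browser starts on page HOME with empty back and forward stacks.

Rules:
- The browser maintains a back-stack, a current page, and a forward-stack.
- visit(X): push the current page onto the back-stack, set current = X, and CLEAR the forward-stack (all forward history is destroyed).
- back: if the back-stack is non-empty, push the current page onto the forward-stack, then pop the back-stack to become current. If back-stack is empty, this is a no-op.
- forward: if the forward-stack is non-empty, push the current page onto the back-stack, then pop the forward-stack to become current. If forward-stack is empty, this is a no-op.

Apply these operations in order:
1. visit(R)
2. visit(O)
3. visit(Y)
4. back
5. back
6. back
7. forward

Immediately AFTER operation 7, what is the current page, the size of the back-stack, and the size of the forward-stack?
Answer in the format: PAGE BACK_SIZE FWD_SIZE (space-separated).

After 1 (visit(R)): cur=R back=1 fwd=0
After 2 (visit(O)): cur=O back=2 fwd=0
After 3 (visit(Y)): cur=Y back=3 fwd=0
After 4 (back): cur=O back=2 fwd=1
After 5 (back): cur=R back=1 fwd=2
After 6 (back): cur=HOME back=0 fwd=3
After 7 (forward): cur=R back=1 fwd=2

R 1 2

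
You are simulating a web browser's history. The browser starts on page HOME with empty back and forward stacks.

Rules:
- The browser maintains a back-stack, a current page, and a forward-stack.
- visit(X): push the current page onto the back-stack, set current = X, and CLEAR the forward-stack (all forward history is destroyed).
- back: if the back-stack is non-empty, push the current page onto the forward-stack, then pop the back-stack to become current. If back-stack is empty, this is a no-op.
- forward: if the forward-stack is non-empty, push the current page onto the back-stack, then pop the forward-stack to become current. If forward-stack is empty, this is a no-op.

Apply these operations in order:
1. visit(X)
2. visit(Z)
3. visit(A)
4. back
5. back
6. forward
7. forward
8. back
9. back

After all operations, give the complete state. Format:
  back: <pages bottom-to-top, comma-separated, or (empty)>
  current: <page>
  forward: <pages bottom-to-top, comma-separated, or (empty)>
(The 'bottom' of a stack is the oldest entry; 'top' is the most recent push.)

After 1 (visit(X)): cur=X back=1 fwd=0
After 2 (visit(Z)): cur=Z back=2 fwd=0
After 3 (visit(A)): cur=A back=3 fwd=0
After 4 (back): cur=Z back=2 fwd=1
After 5 (back): cur=X back=1 fwd=2
After 6 (forward): cur=Z back=2 fwd=1
After 7 (forward): cur=A back=3 fwd=0
After 8 (back): cur=Z back=2 fwd=1
After 9 (back): cur=X back=1 fwd=2

Answer: back: HOME
current: X
forward: A,Z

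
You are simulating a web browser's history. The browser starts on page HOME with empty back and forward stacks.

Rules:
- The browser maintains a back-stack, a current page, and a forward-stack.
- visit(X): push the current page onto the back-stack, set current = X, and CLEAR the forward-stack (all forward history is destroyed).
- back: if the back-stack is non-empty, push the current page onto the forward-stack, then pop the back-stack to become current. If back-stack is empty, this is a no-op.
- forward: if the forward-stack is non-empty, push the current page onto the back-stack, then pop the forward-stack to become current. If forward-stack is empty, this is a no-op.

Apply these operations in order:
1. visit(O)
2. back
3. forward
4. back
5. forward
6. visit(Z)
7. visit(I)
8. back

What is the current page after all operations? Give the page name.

Answer: Z

Derivation:
After 1 (visit(O)): cur=O back=1 fwd=0
After 2 (back): cur=HOME back=0 fwd=1
After 3 (forward): cur=O back=1 fwd=0
After 4 (back): cur=HOME back=0 fwd=1
After 5 (forward): cur=O back=1 fwd=0
After 6 (visit(Z)): cur=Z back=2 fwd=0
After 7 (visit(I)): cur=I back=3 fwd=0
After 8 (back): cur=Z back=2 fwd=1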